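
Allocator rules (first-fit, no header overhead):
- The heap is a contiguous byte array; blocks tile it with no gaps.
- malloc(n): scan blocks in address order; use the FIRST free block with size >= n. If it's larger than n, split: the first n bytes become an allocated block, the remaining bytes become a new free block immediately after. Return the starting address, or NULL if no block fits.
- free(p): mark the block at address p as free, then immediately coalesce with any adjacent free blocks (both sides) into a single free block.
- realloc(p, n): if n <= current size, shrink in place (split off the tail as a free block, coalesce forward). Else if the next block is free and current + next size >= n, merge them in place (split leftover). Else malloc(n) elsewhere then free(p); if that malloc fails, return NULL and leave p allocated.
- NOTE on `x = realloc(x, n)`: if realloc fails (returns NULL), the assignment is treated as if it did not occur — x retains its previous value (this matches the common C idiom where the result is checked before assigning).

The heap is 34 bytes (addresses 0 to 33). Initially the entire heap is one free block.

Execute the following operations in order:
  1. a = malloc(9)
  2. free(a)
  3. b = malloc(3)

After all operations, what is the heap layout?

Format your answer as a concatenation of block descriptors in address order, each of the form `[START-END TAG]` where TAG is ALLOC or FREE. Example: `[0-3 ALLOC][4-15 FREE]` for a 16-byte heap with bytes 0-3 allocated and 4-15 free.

Answer: [0-2 ALLOC][3-33 FREE]

Derivation:
Op 1: a = malloc(9) -> a = 0; heap: [0-8 ALLOC][9-33 FREE]
Op 2: free(a) -> (freed a); heap: [0-33 FREE]
Op 3: b = malloc(3) -> b = 0; heap: [0-2 ALLOC][3-33 FREE]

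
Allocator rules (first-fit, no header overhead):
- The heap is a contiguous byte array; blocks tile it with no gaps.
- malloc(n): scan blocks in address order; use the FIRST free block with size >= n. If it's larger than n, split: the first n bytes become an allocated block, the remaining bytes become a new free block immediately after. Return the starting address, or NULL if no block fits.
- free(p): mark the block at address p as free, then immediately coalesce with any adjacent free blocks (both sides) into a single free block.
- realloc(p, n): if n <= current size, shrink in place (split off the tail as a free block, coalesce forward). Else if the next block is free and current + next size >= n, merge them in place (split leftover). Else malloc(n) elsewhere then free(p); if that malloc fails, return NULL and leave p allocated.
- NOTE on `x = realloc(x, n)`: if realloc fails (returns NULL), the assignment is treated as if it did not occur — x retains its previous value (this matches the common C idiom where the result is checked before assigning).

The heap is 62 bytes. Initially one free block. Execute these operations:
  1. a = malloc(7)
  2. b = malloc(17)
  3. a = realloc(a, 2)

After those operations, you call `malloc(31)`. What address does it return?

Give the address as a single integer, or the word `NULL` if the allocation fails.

Op 1: a = malloc(7) -> a = 0; heap: [0-6 ALLOC][7-61 FREE]
Op 2: b = malloc(17) -> b = 7; heap: [0-6 ALLOC][7-23 ALLOC][24-61 FREE]
Op 3: a = realloc(a, 2) -> a = 0; heap: [0-1 ALLOC][2-6 FREE][7-23 ALLOC][24-61 FREE]
malloc(31): first-fit scan over [0-1 ALLOC][2-6 FREE][7-23 ALLOC][24-61 FREE] -> 24

Answer: 24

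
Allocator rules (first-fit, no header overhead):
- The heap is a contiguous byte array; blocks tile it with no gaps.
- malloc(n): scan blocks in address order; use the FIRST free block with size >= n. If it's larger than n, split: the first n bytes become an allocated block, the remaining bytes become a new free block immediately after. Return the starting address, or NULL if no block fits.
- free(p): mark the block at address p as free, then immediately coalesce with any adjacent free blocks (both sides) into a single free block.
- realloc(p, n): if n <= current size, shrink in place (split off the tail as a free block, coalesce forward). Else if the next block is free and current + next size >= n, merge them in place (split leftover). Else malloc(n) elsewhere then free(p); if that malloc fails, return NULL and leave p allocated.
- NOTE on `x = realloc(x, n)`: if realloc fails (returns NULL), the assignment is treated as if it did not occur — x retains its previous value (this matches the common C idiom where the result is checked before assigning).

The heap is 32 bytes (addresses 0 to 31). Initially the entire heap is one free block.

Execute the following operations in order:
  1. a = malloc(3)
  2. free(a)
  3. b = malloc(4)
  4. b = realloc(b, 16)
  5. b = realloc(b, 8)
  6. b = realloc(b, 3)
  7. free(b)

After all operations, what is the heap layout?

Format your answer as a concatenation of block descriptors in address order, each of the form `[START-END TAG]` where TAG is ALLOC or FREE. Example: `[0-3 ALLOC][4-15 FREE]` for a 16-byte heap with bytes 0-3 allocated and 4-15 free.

Op 1: a = malloc(3) -> a = 0; heap: [0-2 ALLOC][3-31 FREE]
Op 2: free(a) -> (freed a); heap: [0-31 FREE]
Op 3: b = malloc(4) -> b = 0; heap: [0-3 ALLOC][4-31 FREE]
Op 4: b = realloc(b, 16) -> b = 0; heap: [0-15 ALLOC][16-31 FREE]
Op 5: b = realloc(b, 8) -> b = 0; heap: [0-7 ALLOC][8-31 FREE]
Op 6: b = realloc(b, 3) -> b = 0; heap: [0-2 ALLOC][3-31 FREE]
Op 7: free(b) -> (freed b); heap: [0-31 FREE]

Answer: [0-31 FREE]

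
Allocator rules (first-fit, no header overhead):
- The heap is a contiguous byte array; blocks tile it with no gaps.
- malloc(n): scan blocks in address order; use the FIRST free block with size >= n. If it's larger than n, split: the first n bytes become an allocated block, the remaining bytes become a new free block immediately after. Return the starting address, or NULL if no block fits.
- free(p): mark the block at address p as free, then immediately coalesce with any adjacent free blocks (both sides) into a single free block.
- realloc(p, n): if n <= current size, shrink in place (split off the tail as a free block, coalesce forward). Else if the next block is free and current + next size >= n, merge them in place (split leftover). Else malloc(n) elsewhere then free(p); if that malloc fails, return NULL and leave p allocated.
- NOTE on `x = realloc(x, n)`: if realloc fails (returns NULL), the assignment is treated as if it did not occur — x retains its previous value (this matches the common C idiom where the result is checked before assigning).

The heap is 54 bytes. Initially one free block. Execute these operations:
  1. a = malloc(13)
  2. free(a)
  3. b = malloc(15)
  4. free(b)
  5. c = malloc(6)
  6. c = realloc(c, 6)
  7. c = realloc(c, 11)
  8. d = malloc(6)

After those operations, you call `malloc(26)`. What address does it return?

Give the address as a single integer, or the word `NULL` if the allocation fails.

Answer: 17

Derivation:
Op 1: a = malloc(13) -> a = 0; heap: [0-12 ALLOC][13-53 FREE]
Op 2: free(a) -> (freed a); heap: [0-53 FREE]
Op 3: b = malloc(15) -> b = 0; heap: [0-14 ALLOC][15-53 FREE]
Op 4: free(b) -> (freed b); heap: [0-53 FREE]
Op 5: c = malloc(6) -> c = 0; heap: [0-5 ALLOC][6-53 FREE]
Op 6: c = realloc(c, 6) -> c = 0; heap: [0-5 ALLOC][6-53 FREE]
Op 7: c = realloc(c, 11) -> c = 0; heap: [0-10 ALLOC][11-53 FREE]
Op 8: d = malloc(6) -> d = 11; heap: [0-10 ALLOC][11-16 ALLOC][17-53 FREE]
malloc(26): first-fit scan over [0-10 ALLOC][11-16 ALLOC][17-53 FREE] -> 17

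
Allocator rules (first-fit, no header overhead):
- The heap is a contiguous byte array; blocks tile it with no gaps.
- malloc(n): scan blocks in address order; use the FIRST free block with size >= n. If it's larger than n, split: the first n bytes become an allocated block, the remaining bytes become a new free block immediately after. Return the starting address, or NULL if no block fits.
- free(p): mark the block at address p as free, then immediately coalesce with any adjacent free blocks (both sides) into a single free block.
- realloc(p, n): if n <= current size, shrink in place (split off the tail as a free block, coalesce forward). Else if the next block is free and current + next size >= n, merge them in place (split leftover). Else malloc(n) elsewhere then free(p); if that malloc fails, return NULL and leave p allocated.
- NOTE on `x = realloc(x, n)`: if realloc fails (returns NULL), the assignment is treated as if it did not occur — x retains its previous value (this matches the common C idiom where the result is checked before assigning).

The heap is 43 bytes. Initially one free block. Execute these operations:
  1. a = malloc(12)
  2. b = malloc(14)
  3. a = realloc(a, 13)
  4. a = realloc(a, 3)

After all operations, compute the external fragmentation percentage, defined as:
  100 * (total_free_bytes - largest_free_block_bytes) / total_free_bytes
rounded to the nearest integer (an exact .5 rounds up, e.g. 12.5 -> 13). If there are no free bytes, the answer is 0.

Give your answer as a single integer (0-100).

Answer: 46

Derivation:
Op 1: a = malloc(12) -> a = 0; heap: [0-11 ALLOC][12-42 FREE]
Op 2: b = malloc(14) -> b = 12; heap: [0-11 ALLOC][12-25 ALLOC][26-42 FREE]
Op 3: a = realloc(a, 13) -> a = 26; heap: [0-11 FREE][12-25 ALLOC][26-38 ALLOC][39-42 FREE]
Op 4: a = realloc(a, 3) -> a = 26; heap: [0-11 FREE][12-25 ALLOC][26-28 ALLOC][29-42 FREE]
Free blocks: [12 14] total_free=26 largest=14 -> 100*(26-14)/26 = 1200/26 ≈ 46.154 -> rounds to 46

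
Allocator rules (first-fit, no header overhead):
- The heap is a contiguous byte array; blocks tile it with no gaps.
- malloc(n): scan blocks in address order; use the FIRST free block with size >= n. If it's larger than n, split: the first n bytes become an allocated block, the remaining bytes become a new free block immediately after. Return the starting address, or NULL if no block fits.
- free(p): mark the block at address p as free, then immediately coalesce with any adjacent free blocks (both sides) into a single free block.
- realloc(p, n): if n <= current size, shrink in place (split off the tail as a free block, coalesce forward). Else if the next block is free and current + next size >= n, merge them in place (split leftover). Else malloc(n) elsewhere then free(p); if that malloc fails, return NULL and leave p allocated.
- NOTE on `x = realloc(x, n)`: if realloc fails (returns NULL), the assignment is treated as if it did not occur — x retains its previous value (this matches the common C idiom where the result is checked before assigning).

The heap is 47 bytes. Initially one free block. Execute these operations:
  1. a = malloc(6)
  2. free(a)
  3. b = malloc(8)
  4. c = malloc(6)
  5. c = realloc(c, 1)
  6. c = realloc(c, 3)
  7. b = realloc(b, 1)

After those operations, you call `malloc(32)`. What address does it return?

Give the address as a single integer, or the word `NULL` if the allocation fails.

Op 1: a = malloc(6) -> a = 0; heap: [0-5 ALLOC][6-46 FREE]
Op 2: free(a) -> (freed a); heap: [0-46 FREE]
Op 3: b = malloc(8) -> b = 0; heap: [0-7 ALLOC][8-46 FREE]
Op 4: c = malloc(6) -> c = 8; heap: [0-7 ALLOC][8-13 ALLOC][14-46 FREE]
Op 5: c = realloc(c, 1) -> c = 8; heap: [0-7 ALLOC][8-8 ALLOC][9-46 FREE]
Op 6: c = realloc(c, 3) -> c = 8; heap: [0-7 ALLOC][8-10 ALLOC][11-46 FREE]
Op 7: b = realloc(b, 1) -> b = 0; heap: [0-0 ALLOC][1-7 FREE][8-10 ALLOC][11-46 FREE]
malloc(32): first-fit scan over [0-0 ALLOC][1-7 FREE][8-10 ALLOC][11-46 FREE] -> 11

Answer: 11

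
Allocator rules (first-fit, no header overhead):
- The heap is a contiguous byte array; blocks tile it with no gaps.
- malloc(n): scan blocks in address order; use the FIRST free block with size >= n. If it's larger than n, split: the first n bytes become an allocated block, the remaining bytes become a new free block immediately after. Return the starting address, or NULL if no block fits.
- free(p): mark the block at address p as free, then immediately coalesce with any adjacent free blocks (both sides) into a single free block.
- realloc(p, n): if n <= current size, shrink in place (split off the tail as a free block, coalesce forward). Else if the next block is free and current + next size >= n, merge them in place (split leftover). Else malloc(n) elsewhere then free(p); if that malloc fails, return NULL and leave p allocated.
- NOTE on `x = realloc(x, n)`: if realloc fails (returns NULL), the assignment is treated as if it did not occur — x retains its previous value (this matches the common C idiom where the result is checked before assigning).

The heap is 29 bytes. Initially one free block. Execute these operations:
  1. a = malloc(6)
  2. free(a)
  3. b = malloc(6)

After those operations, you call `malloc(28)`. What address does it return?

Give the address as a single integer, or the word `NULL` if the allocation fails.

Answer: NULL

Derivation:
Op 1: a = malloc(6) -> a = 0; heap: [0-5 ALLOC][6-28 FREE]
Op 2: free(a) -> (freed a); heap: [0-28 FREE]
Op 3: b = malloc(6) -> b = 0; heap: [0-5 ALLOC][6-28 FREE]
malloc(28): first-fit scan over [0-5 ALLOC][6-28 FREE] -> NULL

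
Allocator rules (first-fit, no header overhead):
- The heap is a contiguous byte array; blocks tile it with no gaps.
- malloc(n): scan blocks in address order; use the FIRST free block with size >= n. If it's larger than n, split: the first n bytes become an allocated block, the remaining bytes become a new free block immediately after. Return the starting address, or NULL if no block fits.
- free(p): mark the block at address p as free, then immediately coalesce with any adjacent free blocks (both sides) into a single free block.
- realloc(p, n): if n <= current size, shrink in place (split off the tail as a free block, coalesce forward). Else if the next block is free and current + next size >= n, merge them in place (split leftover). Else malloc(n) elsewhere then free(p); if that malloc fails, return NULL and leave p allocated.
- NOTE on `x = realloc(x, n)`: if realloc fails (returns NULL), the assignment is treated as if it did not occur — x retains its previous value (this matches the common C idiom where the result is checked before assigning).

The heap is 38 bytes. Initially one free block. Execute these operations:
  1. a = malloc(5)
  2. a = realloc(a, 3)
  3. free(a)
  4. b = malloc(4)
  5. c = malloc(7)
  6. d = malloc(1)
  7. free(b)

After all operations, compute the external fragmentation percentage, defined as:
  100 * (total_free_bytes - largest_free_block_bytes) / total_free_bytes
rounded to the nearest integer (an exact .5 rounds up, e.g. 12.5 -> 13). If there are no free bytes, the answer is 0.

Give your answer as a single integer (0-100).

Op 1: a = malloc(5) -> a = 0; heap: [0-4 ALLOC][5-37 FREE]
Op 2: a = realloc(a, 3) -> a = 0; heap: [0-2 ALLOC][3-37 FREE]
Op 3: free(a) -> (freed a); heap: [0-37 FREE]
Op 4: b = malloc(4) -> b = 0; heap: [0-3 ALLOC][4-37 FREE]
Op 5: c = malloc(7) -> c = 4; heap: [0-3 ALLOC][4-10 ALLOC][11-37 FREE]
Op 6: d = malloc(1) -> d = 11; heap: [0-3 ALLOC][4-10 ALLOC][11-11 ALLOC][12-37 FREE]
Op 7: free(b) -> (freed b); heap: [0-3 FREE][4-10 ALLOC][11-11 ALLOC][12-37 FREE]
Free blocks: [4 26] total_free=30 largest=26 -> 100*(30-26)/30 = 400/30 ≈ 13.333 -> rounds to 13

Answer: 13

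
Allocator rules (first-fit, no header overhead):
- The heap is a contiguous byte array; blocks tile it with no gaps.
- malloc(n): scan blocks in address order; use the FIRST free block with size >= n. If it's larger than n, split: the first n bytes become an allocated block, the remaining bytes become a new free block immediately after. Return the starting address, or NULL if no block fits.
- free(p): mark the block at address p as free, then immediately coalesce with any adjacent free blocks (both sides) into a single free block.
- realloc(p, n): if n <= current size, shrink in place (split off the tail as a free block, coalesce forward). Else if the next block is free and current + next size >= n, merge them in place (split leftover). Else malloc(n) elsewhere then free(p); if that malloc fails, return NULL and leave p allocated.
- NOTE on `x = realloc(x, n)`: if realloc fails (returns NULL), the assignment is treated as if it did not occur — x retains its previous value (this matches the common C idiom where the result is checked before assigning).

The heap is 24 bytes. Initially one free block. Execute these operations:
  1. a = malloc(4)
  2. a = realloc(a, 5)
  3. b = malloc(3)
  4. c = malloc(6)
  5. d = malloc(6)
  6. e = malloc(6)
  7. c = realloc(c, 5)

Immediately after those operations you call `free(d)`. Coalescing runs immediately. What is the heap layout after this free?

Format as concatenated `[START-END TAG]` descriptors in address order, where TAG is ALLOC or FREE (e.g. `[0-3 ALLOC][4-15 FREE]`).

Op 1: a = malloc(4) -> a = 0; heap: [0-3 ALLOC][4-23 FREE]
Op 2: a = realloc(a, 5) -> a = 0; heap: [0-4 ALLOC][5-23 FREE]
Op 3: b = malloc(3) -> b = 5; heap: [0-4 ALLOC][5-7 ALLOC][8-23 FREE]
Op 4: c = malloc(6) -> c = 8; heap: [0-4 ALLOC][5-7 ALLOC][8-13 ALLOC][14-23 FREE]
Op 5: d = malloc(6) -> d = 14; heap: [0-4 ALLOC][5-7 ALLOC][8-13 ALLOC][14-19 ALLOC][20-23 FREE]
Op 6: e = malloc(6) -> e = NULL; heap: [0-4 ALLOC][5-7 ALLOC][8-13 ALLOC][14-19 ALLOC][20-23 FREE]
Op 7: c = realloc(c, 5) -> c = 8; heap: [0-4 ALLOC][5-7 ALLOC][8-12 ALLOC][13-13 FREE][14-19 ALLOC][20-23 FREE]
free(d): d = 14 -> block [14-19 ALLOC]; mark free, coalesce with adjacent free neighbors -> [0-4 ALLOC][5-7 ALLOC][8-12 ALLOC][13-23 FREE]

Answer: [0-4 ALLOC][5-7 ALLOC][8-12 ALLOC][13-23 FREE]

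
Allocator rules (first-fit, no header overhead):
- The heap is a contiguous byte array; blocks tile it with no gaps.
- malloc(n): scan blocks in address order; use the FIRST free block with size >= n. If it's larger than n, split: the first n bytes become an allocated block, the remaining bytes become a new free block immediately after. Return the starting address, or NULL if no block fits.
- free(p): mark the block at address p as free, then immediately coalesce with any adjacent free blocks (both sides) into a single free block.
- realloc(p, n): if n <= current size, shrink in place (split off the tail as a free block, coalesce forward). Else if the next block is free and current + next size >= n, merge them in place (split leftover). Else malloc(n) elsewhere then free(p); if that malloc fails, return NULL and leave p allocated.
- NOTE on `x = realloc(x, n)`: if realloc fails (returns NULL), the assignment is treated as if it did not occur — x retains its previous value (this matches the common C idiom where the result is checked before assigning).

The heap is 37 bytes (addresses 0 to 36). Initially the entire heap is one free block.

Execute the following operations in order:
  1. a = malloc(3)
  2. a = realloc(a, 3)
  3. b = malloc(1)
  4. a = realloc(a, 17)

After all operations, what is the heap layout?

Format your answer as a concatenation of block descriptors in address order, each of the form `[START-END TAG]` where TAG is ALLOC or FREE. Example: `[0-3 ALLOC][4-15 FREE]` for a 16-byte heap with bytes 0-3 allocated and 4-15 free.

Op 1: a = malloc(3) -> a = 0; heap: [0-2 ALLOC][3-36 FREE]
Op 2: a = realloc(a, 3) -> a = 0; heap: [0-2 ALLOC][3-36 FREE]
Op 3: b = malloc(1) -> b = 3; heap: [0-2 ALLOC][3-3 ALLOC][4-36 FREE]
Op 4: a = realloc(a, 17) -> a = 4; heap: [0-2 FREE][3-3 ALLOC][4-20 ALLOC][21-36 FREE]

Answer: [0-2 FREE][3-3 ALLOC][4-20 ALLOC][21-36 FREE]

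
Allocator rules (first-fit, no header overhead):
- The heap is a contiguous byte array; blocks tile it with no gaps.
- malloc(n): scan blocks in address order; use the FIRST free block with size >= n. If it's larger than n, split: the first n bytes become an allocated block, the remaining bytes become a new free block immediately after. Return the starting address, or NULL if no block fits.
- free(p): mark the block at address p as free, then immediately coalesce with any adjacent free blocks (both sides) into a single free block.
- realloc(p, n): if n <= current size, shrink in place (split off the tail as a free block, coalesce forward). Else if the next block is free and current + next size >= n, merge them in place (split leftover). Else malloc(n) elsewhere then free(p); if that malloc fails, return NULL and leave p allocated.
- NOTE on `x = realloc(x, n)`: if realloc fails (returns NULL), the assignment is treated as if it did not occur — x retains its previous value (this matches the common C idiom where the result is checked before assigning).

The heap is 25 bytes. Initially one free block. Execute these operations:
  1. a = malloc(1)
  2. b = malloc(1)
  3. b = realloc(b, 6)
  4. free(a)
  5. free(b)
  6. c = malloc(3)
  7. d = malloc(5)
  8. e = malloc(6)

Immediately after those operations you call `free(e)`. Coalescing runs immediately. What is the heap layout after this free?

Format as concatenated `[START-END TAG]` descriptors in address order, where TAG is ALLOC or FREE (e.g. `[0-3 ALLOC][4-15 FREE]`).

Answer: [0-2 ALLOC][3-7 ALLOC][8-24 FREE]

Derivation:
Op 1: a = malloc(1) -> a = 0; heap: [0-0 ALLOC][1-24 FREE]
Op 2: b = malloc(1) -> b = 1; heap: [0-0 ALLOC][1-1 ALLOC][2-24 FREE]
Op 3: b = realloc(b, 6) -> b = 1; heap: [0-0 ALLOC][1-6 ALLOC][7-24 FREE]
Op 4: free(a) -> (freed a); heap: [0-0 FREE][1-6 ALLOC][7-24 FREE]
Op 5: free(b) -> (freed b); heap: [0-24 FREE]
Op 6: c = malloc(3) -> c = 0; heap: [0-2 ALLOC][3-24 FREE]
Op 7: d = malloc(5) -> d = 3; heap: [0-2 ALLOC][3-7 ALLOC][8-24 FREE]
Op 8: e = malloc(6) -> e = 8; heap: [0-2 ALLOC][3-7 ALLOC][8-13 ALLOC][14-24 FREE]
free(e): e = 8 -> block [8-13 ALLOC]; mark free, coalesce with adjacent free neighbors -> [0-2 ALLOC][3-7 ALLOC][8-24 FREE]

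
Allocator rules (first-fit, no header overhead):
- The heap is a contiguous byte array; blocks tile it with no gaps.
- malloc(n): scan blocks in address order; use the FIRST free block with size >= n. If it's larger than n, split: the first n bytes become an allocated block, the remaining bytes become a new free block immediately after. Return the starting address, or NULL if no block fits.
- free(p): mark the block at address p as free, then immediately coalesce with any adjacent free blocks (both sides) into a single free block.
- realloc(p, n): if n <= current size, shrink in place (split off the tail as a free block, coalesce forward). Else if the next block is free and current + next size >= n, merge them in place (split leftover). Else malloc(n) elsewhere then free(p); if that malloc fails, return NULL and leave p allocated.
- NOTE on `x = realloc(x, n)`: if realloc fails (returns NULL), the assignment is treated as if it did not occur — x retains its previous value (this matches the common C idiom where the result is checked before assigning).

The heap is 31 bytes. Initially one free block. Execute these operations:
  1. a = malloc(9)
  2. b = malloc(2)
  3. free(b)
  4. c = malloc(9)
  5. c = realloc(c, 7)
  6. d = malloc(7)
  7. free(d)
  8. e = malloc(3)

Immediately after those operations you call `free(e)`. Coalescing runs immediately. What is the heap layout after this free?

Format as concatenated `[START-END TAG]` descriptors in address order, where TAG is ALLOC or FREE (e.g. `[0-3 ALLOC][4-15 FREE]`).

Answer: [0-8 ALLOC][9-15 ALLOC][16-30 FREE]

Derivation:
Op 1: a = malloc(9) -> a = 0; heap: [0-8 ALLOC][9-30 FREE]
Op 2: b = malloc(2) -> b = 9; heap: [0-8 ALLOC][9-10 ALLOC][11-30 FREE]
Op 3: free(b) -> (freed b); heap: [0-8 ALLOC][9-30 FREE]
Op 4: c = malloc(9) -> c = 9; heap: [0-8 ALLOC][9-17 ALLOC][18-30 FREE]
Op 5: c = realloc(c, 7) -> c = 9; heap: [0-8 ALLOC][9-15 ALLOC][16-30 FREE]
Op 6: d = malloc(7) -> d = 16; heap: [0-8 ALLOC][9-15 ALLOC][16-22 ALLOC][23-30 FREE]
Op 7: free(d) -> (freed d); heap: [0-8 ALLOC][9-15 ALLOC][16-30 FREE]
Op 8: e = malloc(3) -> e = 16; heap: [0-8 ALLOC][9-15 ALLOC][16-18 ALLOC][19-30 FREE]
free(e): e = 16 -> block [16-18 ALLOC]; mark free, coalesce with adjacent free neighbors -> [0-8 ALLOC][9-15 ALLOC][16-30 FREE]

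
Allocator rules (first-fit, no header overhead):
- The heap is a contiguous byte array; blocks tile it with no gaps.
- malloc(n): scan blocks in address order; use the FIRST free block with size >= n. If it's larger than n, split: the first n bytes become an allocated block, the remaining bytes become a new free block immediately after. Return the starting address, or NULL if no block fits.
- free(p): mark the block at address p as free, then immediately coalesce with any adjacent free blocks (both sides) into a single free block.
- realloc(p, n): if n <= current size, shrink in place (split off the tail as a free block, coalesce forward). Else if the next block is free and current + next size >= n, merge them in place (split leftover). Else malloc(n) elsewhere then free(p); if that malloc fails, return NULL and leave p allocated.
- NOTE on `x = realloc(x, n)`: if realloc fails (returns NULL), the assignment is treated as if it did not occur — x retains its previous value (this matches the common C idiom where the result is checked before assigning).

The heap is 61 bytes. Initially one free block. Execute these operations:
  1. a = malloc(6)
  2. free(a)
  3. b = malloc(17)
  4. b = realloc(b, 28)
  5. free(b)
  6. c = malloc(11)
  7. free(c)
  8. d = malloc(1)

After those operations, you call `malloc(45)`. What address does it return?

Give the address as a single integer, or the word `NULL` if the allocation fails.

Op 1: a = malloc(6) -> a = 0; heap: [0-5 ALLOC][6-60 FREE]
Op 2: free(a) -> (freed a); heap: [0-60 FREE]
Op 3: b = malloc(17) -> b = 0; heap: [0-16 ALLOC][17-60 FREE]
Op 4: b = realloc(b, 28) -> b = 0; heap: [0-27 ALLOC][28-60 FREE]
Op 5: free(b) -> (freed b); heap: [0-60 FREE]
Op 6: c = malloc(11) -> c = 0; heap: [0-10 ALLOC][11-60 FREE]
Op 7: free(c) -> (freed c); heap: [0-60 FREE]
Op 8: d = malloc(1) -> d = 0; heap: [0-0 ALLOC][1-60 FREE]
malloc(45): first-fit scan over [0-0 ALLOC][1-60 FREE] -> 1

Answer: 1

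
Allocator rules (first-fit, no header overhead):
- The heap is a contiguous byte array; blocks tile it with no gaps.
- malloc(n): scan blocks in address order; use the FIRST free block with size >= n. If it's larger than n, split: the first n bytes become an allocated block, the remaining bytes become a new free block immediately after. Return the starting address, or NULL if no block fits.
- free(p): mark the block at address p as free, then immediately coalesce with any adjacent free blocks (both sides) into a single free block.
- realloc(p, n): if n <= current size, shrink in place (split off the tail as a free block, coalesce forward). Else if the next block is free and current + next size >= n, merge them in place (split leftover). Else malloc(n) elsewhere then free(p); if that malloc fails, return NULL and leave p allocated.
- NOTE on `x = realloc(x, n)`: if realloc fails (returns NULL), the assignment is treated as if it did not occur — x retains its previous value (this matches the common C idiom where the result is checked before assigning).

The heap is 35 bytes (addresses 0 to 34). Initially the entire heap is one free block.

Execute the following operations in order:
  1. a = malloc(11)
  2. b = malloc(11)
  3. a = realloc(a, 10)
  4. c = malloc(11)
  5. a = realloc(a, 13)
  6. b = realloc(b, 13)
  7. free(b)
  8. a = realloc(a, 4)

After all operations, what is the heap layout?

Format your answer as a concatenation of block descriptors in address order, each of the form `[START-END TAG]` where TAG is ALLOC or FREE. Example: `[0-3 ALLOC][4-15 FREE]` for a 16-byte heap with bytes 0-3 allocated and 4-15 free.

Answer: [0-3 ALLOC][4-21 FREE][22-32 ALLOC][33-34 FREE]

Derivation:
Op 1: a = malloc(11) -> a = 0; heap: [0-10 ALLOC][11-34 FREE]
Op 2: b = malloc(11) -> b = 11; heap: [0-10 ALLOC][11-21 ALLOC][22-34 FREE]
Op 3: a = realloc(a, 10) -> a = 0; heap: [0-9 ALLOC][10-10 FREE][11-21 ALLOC][22-34 FREE]
Op 4: c = malloc(11) -> c = 22; heap: [0-9 ALLOC][10-10 FREE][11-21 ALLOC][22-32 ALLOC][33-34 FREE]
Op 5: a = realloc(a, 13) -> NULL (a unchanged); heap: [0-9 ALLOC][10-10 FREE][11-21 ALLOC][22-32 ALLOC][33-34 FREE]
Op 6: b = realloc(b, 13) -> NULL (b unchanged); heap: [0-9 ALLOC][10-10 FREE][11-21 ALLOC][22-32 ALLOC][33-34 FREE]
Op 7: free(b) -> (freed b); heap: [0-9 ALLOC][10-21 FREE][22-32 ALLOC][33-34 FREE]
Op 8: a = realloc(a, 4) -> a = 0; heap: [0-3 ALLOC][4-21 FREE][22-32 ALLOC][33-34 FREE]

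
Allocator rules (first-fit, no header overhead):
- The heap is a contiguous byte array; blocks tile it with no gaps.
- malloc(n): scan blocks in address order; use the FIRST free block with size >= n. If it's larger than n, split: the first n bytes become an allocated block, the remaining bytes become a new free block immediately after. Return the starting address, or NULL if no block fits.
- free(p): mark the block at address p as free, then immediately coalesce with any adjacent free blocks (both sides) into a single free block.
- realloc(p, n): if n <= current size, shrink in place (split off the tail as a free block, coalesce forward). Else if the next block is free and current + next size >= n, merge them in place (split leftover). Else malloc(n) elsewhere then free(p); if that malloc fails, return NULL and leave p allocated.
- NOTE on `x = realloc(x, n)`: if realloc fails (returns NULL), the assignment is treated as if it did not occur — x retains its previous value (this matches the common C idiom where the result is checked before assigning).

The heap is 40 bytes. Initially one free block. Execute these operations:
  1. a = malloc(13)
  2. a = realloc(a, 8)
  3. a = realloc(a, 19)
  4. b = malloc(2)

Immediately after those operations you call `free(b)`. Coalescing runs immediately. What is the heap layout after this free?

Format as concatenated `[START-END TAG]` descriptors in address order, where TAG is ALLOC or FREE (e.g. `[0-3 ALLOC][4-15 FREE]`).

Op 1: a = malloc(13) -> a = 0; heap: [0-12 ALLOC][13-39 FREE]
Op 2: a = realloc(a, 8) -> a = 0; heap: [0-7 ALLOC][8-39 FREE]
Op 3: a = realloc(a, 19) -> a = 0; heap: [0-18 ALLOC][19-39 FREE]
Op 4: b = malloc(2) -> b = 19; heap: [0-18 ALLOC][19-20 ALLOC][21-39 FREE]
free(b): b = 19 -> block [19-20 ALLOC]; mark free, coalesce with adjacent free neighbors -> [0-18 ALLOC][19-39 FREE]

Answer: [0-18 ALLOC][19-39 FREE]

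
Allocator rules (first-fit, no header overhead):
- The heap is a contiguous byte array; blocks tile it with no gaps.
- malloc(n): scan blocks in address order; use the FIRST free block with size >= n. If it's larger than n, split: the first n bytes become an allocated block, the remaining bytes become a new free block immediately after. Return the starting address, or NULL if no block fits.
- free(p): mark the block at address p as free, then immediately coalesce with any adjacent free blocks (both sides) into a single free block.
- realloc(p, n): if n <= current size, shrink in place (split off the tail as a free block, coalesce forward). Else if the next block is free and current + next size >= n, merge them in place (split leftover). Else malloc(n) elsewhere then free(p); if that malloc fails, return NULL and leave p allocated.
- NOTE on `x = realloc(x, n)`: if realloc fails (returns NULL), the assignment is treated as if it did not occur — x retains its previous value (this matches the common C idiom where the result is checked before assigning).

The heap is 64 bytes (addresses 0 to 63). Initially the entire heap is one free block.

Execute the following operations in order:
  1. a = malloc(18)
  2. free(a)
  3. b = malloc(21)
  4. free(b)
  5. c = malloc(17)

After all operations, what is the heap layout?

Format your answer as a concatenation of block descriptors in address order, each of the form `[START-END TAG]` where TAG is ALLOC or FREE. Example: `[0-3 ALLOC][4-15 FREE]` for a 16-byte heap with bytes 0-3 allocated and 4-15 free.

Answer: [0-16 ALLOC][17-63 FREE]

Derivation:
Op 1: a = malloc(18) -> a = 0; heap: [0-17 ALLOC][18-63 FREE]
Op 2: free(a) -> (freed a); heap: [0-63 FREE]
Op 3: b = malloc(21) -> b = 0; heap: [0-20 ALLOC][21-63 FREE]
Op 4: free(b) -> (freed b); heap: [0-63 FREE]
Op 5: c = malloc(17) -> c = 0; heap: [0-16 ALLOC][17-63 FREE]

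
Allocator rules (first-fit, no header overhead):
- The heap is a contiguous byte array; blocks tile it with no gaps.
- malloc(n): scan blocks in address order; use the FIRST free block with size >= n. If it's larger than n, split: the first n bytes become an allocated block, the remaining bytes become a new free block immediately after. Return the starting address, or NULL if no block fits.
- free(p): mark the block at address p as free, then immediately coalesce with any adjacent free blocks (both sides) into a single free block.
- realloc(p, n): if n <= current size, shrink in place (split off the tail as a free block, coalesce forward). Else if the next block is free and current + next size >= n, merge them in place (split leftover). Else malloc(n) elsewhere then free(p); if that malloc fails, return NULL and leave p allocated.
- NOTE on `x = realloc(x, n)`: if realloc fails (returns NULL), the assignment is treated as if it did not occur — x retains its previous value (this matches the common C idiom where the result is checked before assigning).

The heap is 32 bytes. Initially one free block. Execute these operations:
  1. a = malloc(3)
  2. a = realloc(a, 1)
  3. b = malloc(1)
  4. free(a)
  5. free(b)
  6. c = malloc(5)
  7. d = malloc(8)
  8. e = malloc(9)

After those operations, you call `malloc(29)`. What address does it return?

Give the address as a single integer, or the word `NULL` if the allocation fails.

Op 1: a = malloc(3) -> a = 0; heap: [0-2 ALLOC][3-31 FREE]
Op 2: a = realloc(a, 1) -> a = 0; heap: [0-0 ALLOC][1-31 FREE]
Op 3: b = malloc(1) -> b = 1; heap: [0-0 ALLOC][1-1 ALLOC][2-31 FREE]
Op 4: free(a) -> (freed a); heap: [0-0 FREE][1-1 ALLOC][2-31 FREE]
Op 5: free(b) -> (freed b); heap: [0-31 FREE]
Op 6: c = malloc(5) -> c = 0; heap: [0-4 ALLOC][5-31 FREE]
Op 7: d = malloc(8) -> d = 5; heap: [0-4 ALLOC][5-12 ALLOC][13-31 FREE]
Op 8: e = malloc(9) -> e = 13; heap: [0-4 ALLOC][5-12 ALLOC][13-21 ALLOC][22-31 FREE]
malloc(29): first-fit scan over [0-4 ALLOC][5-12 ALLOC][13-21 ALLOC][22-31 FREE] -> NULL

Answer: NULL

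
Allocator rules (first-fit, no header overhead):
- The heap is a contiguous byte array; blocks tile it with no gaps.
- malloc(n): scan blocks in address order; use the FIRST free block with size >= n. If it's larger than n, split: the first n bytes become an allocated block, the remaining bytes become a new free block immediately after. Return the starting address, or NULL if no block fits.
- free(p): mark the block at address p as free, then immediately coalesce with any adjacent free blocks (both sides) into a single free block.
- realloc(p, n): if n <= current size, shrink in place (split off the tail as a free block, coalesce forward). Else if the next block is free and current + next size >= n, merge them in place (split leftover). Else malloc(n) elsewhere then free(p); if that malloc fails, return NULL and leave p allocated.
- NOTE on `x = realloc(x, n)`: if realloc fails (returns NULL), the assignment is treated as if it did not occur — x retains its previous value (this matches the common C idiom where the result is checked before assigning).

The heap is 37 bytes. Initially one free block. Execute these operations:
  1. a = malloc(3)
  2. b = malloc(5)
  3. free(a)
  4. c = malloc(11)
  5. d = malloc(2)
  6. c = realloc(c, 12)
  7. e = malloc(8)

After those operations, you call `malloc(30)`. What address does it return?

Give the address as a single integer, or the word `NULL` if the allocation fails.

Op 1: a = malloc(3) -> a = 0; heap: [0-2 ALLOC][3-36 FREE]
Op 2: b = malloc(5) -> b = 3; heap: [0-2 ALLOC][3-7 ALLOC][8-36 FREE]
Op 3: free(a) -> (freed a); heap: [0-2 FREE][3-7 ALLOC][8-36 FREE]
Op 4: c = malloc(11) -> c = 8; heap: [0-2 FREE][3-7 ALLOC][8-18 ALLOC][19-36 FREE]
Op 5: d = malloc(2) -> d = 0; heap: [0-1 ALLOC][2-2 FREE][3-7 ALLOC][8-18 ALLOC][19-36 FREE]
Op 6: c = realloc(c, 12) -> c = 8; heap: [0-1 ALLOC][2-2 FREE][3-7 ALLOC][8-19 ALLOC][20-36 FREE]
Op 7: e = malloc(8) -> e = 20; heap: [0-1 ALLOC][2-2 FREE][3-7 ALLOC][8-19 ALLOC][20-27 ALLOC][28-36 FREE]
malloc(30): first-fit scan over [0-1 ALLOC][2-2 FREE][3-7 ALLOC][8-19 ALLOC][20-27 ALLOC][28-36 FREE] -> NULL

Answer: NULL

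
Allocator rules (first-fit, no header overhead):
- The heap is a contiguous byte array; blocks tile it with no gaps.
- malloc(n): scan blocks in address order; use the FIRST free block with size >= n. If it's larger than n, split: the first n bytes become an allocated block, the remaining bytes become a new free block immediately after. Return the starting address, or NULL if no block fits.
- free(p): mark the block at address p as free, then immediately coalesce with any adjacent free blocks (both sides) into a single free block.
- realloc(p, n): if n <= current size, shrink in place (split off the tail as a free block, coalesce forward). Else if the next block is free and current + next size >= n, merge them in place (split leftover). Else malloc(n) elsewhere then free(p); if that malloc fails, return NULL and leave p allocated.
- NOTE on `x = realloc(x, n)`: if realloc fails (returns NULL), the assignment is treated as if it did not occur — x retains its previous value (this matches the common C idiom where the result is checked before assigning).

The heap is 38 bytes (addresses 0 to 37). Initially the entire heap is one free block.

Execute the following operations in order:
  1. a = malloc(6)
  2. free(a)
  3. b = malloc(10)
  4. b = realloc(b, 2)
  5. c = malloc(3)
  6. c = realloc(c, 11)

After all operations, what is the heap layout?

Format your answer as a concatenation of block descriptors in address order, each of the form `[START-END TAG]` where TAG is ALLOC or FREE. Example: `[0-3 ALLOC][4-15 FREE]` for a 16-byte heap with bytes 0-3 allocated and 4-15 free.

Answer: [0-1 ALLOC][2-12 ALLOC][13-37 FREE]

Derivation:
Op 1: a = malloc(6) -> a = 0; heap: [0-5 ALLOC][6-37 FREE]
Op 2: free(a) -> (freed a); heap: [0-37 FREE]
Op 3: b = malloc(10) -> b = 0; heap: [0-9 ALLOC][10-37 FREE]
Op 4: b = realloc(b, 2) -> b = 0; heap: [0-1 ALLOC][2-37 FREE]
Op 5: c = malloc(3) -> c = 2; heap: [0-1 ALLOC][2-4 ALLOC][5-37 FREE]
Op 6: c = realloc(c, 11) -> c = 2; heap: [0-1 ALLOC][2-12 ALLOC][13-37 FREE]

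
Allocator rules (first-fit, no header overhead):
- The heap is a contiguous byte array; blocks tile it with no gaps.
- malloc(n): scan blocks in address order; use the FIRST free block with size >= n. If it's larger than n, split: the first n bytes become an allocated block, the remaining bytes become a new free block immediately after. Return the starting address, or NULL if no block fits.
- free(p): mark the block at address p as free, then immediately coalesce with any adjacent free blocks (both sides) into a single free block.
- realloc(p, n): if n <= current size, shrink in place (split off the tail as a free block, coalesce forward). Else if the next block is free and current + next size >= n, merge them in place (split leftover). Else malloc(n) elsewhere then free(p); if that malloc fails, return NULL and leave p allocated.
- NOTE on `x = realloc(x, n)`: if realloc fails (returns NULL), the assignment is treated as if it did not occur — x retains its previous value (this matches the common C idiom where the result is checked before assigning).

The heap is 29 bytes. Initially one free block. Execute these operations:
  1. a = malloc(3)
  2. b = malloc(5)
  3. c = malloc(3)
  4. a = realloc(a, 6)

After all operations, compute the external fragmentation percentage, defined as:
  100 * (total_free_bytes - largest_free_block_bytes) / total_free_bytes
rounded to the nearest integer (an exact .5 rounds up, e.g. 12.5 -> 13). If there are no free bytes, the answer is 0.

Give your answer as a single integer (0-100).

Answer: 20

Derivation:
Op 1: a = malloc(3) -> a = 0; heap: [0-2 ALLOC][3-28 FREE]
Op 2: b = malloc(5) -> b = 3; heap: [0-2 ALLOC][3-7 ALLOC][8-28 FREE]
Op 3: c = malloc(3) -> c = 8; heap: [0-2 ALLOC][3-7 ALLOC][8-10 ALLOC][11-28 FREE]
Op 4: a = realloc(a, 6) -> a = 11; heap: [0-2 FREE][3-7 ALLOC][8-10 ALLOC][11-16 ALLOC][17-28 FREE]
Free blocks: [3 12] total_free=15 largest=12 -> 100*(15-12)/15 = 300/15 = 20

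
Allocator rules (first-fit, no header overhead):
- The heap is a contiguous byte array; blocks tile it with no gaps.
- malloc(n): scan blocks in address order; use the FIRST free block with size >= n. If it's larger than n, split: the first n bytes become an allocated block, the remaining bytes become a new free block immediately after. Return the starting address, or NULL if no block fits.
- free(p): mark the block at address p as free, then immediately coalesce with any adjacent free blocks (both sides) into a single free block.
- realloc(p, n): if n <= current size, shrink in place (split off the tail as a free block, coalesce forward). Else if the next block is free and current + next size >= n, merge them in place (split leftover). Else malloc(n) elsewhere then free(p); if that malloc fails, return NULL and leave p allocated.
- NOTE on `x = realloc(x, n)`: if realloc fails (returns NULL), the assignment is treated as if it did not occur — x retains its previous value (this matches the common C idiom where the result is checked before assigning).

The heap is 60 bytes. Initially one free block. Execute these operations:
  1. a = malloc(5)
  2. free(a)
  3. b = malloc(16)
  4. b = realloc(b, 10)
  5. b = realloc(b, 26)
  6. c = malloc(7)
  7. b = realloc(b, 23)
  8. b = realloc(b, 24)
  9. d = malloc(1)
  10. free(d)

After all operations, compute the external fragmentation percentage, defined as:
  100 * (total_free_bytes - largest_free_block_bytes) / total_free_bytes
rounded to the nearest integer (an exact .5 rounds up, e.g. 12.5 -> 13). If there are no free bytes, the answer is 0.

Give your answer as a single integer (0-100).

Answer: 7

Derivation:
Op 1: a = malloc(5) -> a = 0; heap: [0-4 ALLOC][5-59 FREE]
Op 2: free(a) -> (freed a); heap: [0-59 FREE]
Op 3: b = malloc(16) -> b = 0; heap: [0-15 ALLOC][16-59 FREE]
Op 4: b = realloc(b, 10) -> b = 0; heap: [0-9 ALLOC][10-59 FREE]
Op 5: b = realloc(b, 26) -> b = 0; heap: [0-25 ALLOC][26-59 FREE]
Op 6: c = malloc(7) -> c = 26; heap: [0-25 ALLOC][26-32 ALLOC][33-59 FREE]
Op 7: b = realloc(b, 23) -> b = 0; heap: [0-22 ALLOC][23-25 FREE][26-32 ALLOC][33-59 FREE]
Op 8: b = realloc(b, 24) -> b = 0; heap: [0-23 ALLOC][24-25 FREE][26-32 ALLOC][33-59 FREE]
Op 9: d = malloc(1) -> d = 24; heap: [0-23 ALLOC][24-24 ALLOC][25-25 FREE][26-32 ALLOC][33-59 FREE]
Op 10: free(d) -> (freed d); heap: [0-23 ALLOC][24-25 FREE][26-32 ALLOC][33-59 FREE]
Free blocks: [2 27] total_free=29 largest=27 -> 100*(29-27)/29 = 200/29 ≈ 6.897 -> rounds to 7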